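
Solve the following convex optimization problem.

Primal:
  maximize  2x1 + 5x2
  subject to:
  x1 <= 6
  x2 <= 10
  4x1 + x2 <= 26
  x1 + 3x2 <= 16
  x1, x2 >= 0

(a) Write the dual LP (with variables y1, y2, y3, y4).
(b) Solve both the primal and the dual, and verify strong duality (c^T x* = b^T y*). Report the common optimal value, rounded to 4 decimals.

The standard primal-dual pair for 'max c^T x s.t. A x <= b, x >= 0' is:
  Dual:  min b^T y  s.t.  A^T y >= c,  y >= 0.

So the dual LP is:
  minimize  6y1 + 10y2 + 26y3 + 16y4
  subject to:
    y1 + 4y3 + y4 >= 2
    y2 + y3 + 3y4 >= 5
    y1, y2, y3, y4 >= 0

Solving the primal: x* = (5.6364, 3.4545).
  primal value c^T x* = 28.5455.
Solving the dual: y* = (0, 0, 0.0909, 1.6364).
  dual value b^T y* = 28.5455.
Strong duality: c^T x* = b^T y*. Confirmed.

28.5455


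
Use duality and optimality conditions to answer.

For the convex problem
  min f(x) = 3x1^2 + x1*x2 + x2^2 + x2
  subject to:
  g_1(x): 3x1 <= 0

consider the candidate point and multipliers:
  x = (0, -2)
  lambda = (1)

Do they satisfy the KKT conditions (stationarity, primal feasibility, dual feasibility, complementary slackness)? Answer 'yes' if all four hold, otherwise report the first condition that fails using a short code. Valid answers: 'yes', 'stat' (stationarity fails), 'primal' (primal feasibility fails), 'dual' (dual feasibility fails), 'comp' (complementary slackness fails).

Gradient of f: grad f(x) = Q x + c = (-2, -3)
Constraint values g_i(x) = a_i^T x - b_i:
  g_1((0, -2)) = 0
Stationarity residual: grad f(x) + sum_i lambda_i a_i = (1, -3)
  -> stationarity FAILS
Primal feasibility (all g_i <= 0): OK
Dual feasibility (all lambda_i >= 0): OK
Complementary slackness (lambda_i * g_i(x) = 0 for all i): OK

Verdict: the first failing condition is stationarity -> stat.

stat


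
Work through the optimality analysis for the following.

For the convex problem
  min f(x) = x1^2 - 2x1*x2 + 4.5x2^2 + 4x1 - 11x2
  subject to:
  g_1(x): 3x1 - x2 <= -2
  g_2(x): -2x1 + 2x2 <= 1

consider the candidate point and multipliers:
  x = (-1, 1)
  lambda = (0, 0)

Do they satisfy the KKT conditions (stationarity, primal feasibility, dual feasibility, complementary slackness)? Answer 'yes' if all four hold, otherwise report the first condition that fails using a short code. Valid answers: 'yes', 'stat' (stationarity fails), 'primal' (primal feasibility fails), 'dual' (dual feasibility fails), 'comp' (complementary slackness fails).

Gradient of f: grad f(x) = Q x + c = (0, 0)
Constraint values g_i(x) = a_i^T x - b_i:
  g_1((-1, 1)) = -2
  g_2((-1, 1)) = 3
Stationarity residual: grad f(x) + sum_i lambda_i a_i = (0, 0)
  -> stationarity OK
Primal feasibility (all g_i <= 0): FAILS
Dual feasibility (all lambda_i >= 0): OK
Complementary slackness (lambda_i * g_i(x) = 0 for all i): OK

Verdict: the first failing condition is primal_feasibility -> primal.

primal


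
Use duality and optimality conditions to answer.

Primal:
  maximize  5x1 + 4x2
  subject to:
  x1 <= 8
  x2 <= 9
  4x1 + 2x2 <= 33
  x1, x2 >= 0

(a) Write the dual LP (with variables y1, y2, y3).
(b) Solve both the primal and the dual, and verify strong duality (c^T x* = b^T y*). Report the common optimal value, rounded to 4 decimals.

The standard primal-dual pair for 'max c^T x s.t. A x <= b, x >= 0' is:
  Dual:  min b^T y  s.t.  A^T y >= c,  y >= 0.

So the dual LP is:
  minimize  8y1 + 9y2 + 33y3
  subject to:
    y1 + 4y3 >= 5
    y2 + 2y3 >= 4
    y1, y2, y3 >= 0

Solving the primal: x* = (3.75, 9).
  primal value c^T x* = 54.75.
Solving the dual: y* = (0, 1.5, 1.25).
  dual value b^T y* = 54.75.
Strong duality: c^T x* = b^T y*. Confirmed.

54.75


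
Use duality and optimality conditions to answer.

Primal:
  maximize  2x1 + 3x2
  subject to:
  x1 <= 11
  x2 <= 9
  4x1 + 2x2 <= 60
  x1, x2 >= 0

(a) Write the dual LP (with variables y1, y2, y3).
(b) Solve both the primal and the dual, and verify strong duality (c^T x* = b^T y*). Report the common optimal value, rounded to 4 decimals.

The standard primal-dual pair for 'max c^T x s.t. A x <= b, x >= 0' is:
  Dual:  min b^T y  s.t.  A^T y >= c,  y >= 0.

So the dual LP is:
  minimize  11y1 + 9y2 + 60y3
  subject to:
    y1 + 4y3 >= 2
    y2 + 2y3 >= 3
    y1, y2, y3 >= 0

Solving the primal: x* = (10.5, 9).
  primal value c^T x* = 48.
Solving the dual: y* = (0, 2, 0.5).
  dual value b^T y* = 48.
Strong duality: c^T x* = b^T y*. Confirmed.

48


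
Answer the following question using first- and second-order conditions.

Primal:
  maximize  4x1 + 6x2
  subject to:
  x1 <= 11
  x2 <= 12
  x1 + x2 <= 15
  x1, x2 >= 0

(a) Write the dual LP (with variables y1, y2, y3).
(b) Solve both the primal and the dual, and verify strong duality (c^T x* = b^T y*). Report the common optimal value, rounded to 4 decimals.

The standard primal-dual pair for 'max c^T x s.t. A x <= b, x >= 0' is:
  Dual:  min b^T y  s.t.  A^T y >= c,  y >= 0.

So the dual LP is:
  minimize  11y1 + 12y2 + 15y3
  subject to:
    y1 + y3 >= 4
    y2 + y3 >= 6
    y1, y2, y3 >= 0

Solving the primal: x* = (3, 12).
  primal value c^T x* = 84.
Solving the dual: y* = (0, 2, 4).
  dual value b^T y* = 84.
Strong duality: c^T x* = b^T y*. Confirmed.

84


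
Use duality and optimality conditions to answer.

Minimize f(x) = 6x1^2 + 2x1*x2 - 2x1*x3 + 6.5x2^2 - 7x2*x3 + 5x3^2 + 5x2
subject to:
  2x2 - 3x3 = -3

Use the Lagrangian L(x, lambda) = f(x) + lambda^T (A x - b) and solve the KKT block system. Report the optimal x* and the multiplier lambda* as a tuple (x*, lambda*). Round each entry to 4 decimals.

Form the Lagrangian:
  L(x, lambda) = (1/2) x^T Q x + c^T x + lambda^T (A x - b)
Stationarity (grad_x L = 0): Q x + c + A^T lambda = 0.
Primal feasibility: A x = b.

This gives the KKT block system:
  [ Q   A^T ] [ x     ]   [-c ]
  [ A    0  ] [ lambda ] = [ b ]

Solving the linear system:
  x*      = (0.1995, -0.5917, 0.6055)
  lambda* = (3.2661)
  f(x*)   = 3.4197

x* = (0.1995, -0.5917, 0.6055), lambda* = (3.2661)


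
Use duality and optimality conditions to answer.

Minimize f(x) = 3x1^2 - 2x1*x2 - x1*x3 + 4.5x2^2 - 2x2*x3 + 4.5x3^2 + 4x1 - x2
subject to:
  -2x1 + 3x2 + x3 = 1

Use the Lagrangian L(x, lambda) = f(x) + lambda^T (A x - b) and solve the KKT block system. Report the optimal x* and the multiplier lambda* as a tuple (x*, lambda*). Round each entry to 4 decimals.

Form the Lagrangian:
  L(x, lambda) = (1/2) x^T Q x + c^T x + lambda^T (A x - b)
Stationarity (grad_x L = 0): Q x + c + A^T lambda = 0.
Primal feasibility: A x = b.

This gives the KKT block system:
  [ Q   A^T ] [ x     ]   [-c ]
  [ A    0  ] [ lambda ] = [ b ]

Solving the linear system:
  x*      = (-0.689, -0.0909, -0.1053)
  lambda* = (0.0766)
  f(x*)   = -1.3708

x* = (-0.689, -0.0909, -0.1053), lambda* = (0.0766)


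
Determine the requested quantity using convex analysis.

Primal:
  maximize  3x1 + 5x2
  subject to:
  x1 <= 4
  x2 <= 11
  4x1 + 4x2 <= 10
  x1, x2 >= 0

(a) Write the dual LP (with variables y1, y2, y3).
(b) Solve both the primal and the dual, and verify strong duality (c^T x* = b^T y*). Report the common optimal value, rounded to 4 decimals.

The standard primal-dual pair for 'max c^T x s.t. A x <= b, x >= 0' is:
  Dual:  min b^T y  s.t.  A^T y >= c,  y >= 0.

So the dual LP is:
  minimize  4y1 + 11y2 + 10y3
  subject to:
    y1 + 4y3 >= 3
    y2 + 4y3 >= 5
    y1, y2, y3 >= 0

Solving the primal: x* = (0, 2.5).
  primal value c^T x* = 12.5.
Solving the dual: y* = (0, 0, 1.25).
  dual value b^T y* = 12.5.
Strong duality: c^T x* = b^T y*. Confirmed.

12.5


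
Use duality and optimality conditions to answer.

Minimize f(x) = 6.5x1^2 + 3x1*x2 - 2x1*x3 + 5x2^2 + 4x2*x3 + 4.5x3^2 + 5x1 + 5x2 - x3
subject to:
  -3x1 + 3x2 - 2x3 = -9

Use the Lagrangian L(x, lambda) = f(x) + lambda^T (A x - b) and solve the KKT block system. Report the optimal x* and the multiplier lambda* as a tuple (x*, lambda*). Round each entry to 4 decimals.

Form the Lagrangian:
  L(x, lambda) = (1/2) x^T Q x + c^T x + lambda^T (A x - b)
Stationarity (grad_x L = 0): Q x + c + A^T lambda = 0.
Primal feasibility: A x = b.

This gives the KKT block system:
  [ Q   A^T ] [ x     ]   [-c ]
  [ A    0  ] [ lambda ] = [ b ]

Solving the linear system:
  x*      = (0.5295, -1.6177, 1.2791)
  lambda* = (1.4908)
  f(x*)   = 3.3487

x* = (0.5295, -1.6177, 1.2791), lambda* = (1.4908)


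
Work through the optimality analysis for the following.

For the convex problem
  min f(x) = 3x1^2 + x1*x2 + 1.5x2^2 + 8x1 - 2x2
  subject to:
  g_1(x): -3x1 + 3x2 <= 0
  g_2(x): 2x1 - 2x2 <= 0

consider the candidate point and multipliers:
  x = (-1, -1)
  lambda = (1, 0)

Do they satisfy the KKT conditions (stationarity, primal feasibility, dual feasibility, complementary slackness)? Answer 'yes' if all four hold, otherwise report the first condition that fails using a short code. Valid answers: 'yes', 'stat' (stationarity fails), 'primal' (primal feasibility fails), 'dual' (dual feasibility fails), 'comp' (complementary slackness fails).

Gradient of f: grad f(x) = Q x + c = (1, -6)
Constraint values g_i(x) = a_i^T x - b_i:
  g_1((-1, -1)) = 0
  g_2((-1, -1)) = 0
Stationarity residual: grad f(x) + sum_i lambda_i a_i = (-2, -3)
  -> stationarity FAILS
Primal feasibility (all g_i <= 0): OK
Dual feasibility (all lambda_i >= 0): OK
Complementary slackness (lambda_i * g_i(x) = 0 for all i): OK

Verdict: the first failing condition is stationarity -> stat.

stat


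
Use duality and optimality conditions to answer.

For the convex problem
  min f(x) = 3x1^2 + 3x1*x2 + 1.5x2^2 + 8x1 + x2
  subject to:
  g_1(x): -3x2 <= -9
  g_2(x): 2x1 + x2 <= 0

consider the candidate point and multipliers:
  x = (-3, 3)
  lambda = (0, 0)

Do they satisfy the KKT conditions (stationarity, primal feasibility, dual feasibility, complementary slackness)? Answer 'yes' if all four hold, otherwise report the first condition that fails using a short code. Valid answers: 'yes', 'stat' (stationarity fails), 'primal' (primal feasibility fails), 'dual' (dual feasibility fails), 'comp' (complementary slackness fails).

Gradient of f: grad f(x) = Q x + c = (-1, 1)
Constraint values g_i(x) = a_i^T x - b_i:
  g_1((-3, 3)) = 0
  g_2((-3, 3)) = -3
Stationarity residual: grad f(x) + sum_i lambda_i a_i = (-1, 1)
  -> stationarity FAILS
Primal feasibility (all g_i <= 0): OK
Dual feasibility (all lambda_i >= 0): OK
Complementary slackness (lambda_i * g_i(x) = 0 for all i): OK

Verdict: the first failing condition is stationarity -> stat.

stat


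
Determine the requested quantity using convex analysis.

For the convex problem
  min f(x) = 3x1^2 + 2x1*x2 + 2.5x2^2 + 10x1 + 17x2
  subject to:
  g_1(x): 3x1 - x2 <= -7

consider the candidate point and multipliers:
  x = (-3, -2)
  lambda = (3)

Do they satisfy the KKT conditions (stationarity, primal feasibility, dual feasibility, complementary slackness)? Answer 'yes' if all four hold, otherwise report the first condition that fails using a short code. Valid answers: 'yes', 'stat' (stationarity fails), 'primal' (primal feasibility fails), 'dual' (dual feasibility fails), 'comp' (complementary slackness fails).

Gradient of f: grad f(x) = Q x + c = (-12, 1)
Constraint values g_i(x) = a_i^T x - b_i:
  g_1((-3, -2)) = 0
Stationarity residual: grad f(x) + sum_i lambda_i a_i = (-3, -2)
  -> stationarity FAILS
Primal feasibility (all g_i <= 0): OK
Dual feasibility (all lambda_i >= 0): OK
Complementary slackness (lambda_i * g_i(x) = 0 for all i): OK

Verdict: the first failing condition is stationarity -> stat.

stat


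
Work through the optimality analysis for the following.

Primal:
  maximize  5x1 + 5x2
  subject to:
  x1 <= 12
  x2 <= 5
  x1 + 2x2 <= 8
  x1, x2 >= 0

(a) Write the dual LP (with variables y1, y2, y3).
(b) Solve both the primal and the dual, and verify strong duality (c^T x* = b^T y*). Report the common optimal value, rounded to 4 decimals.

The standard primal-dual pair for 'max c^T x s.t. A x <= b, x >= 0' is:
  Dual:  min b^T y  s.t.  A^T y >= c,  y >= 0.

So the dual LP is:
  minimize  12y1 + 5y2 + 8y3
  subject to:
    y1 + y3 >= 5
    y2 + 2y3 >= 5
    y1, y2, y3 >= 0

Solving the primal: x* = (8, 0).
  primal value c^T x* = 40.
Solving the dual: y* = (0, 0, 5).
  dual value b^T y* = 40.
Strong duality: c^T x* = b^T y*. Confirmed.

40


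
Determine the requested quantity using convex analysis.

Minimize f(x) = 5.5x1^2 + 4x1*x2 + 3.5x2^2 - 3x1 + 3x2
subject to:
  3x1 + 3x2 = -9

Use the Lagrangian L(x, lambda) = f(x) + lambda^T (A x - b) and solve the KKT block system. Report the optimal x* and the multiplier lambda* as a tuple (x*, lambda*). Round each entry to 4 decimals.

Form the Lagrangian:
  L(x, lambda) = (1/2) x^T Q x + c^T x + lambda^T (A x - b)
Stationarity (grad_x L = 0): Q x + c + A^T lambda = 0.
Primal feasibility: A x = b.

This gives the KKT block system:
  [ Q   A^T ] [ x     ]   [-c ]
  [ A    0  ] [ lambda ] = [ b ]

Solving the linear system:
  x*      = (-0.3, -2.7)
  lambda* = (5.7)
  f(x*)   = 22.05

x* = (-0.3, -2.7), lambda* = (5.7)


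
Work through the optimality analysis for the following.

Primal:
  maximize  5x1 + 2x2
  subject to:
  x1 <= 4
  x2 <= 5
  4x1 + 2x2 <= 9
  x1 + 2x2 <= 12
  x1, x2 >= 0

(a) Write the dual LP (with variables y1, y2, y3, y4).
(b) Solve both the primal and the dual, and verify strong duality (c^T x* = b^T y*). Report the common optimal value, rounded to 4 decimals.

The standard primal-dual pair for 'max c^T x s.t. A x <= b, x >= 0' is:
  Dual:  min b^T y  s.t.  A^T y >= c,  y >= 0.

So the dual LP is:
  minimize  4y1 + 5y2 + 9y3 + 12y4
  subject to:
    y1 + 4y3 + y4 >= 5
    y2 + 2y3 + 2y4 >= 2
    y1, y2, y3, y4 >= 0

Solving the primal: x* = (2.25, 0).
  primal value c^T x* = 11.25.
Solving the dual: y* = (0, 0, 1.25, 0).
  dual value b^T y* = 11.25.
Strong duality: c^T x* = b^T y*. Confirmed.

11.25


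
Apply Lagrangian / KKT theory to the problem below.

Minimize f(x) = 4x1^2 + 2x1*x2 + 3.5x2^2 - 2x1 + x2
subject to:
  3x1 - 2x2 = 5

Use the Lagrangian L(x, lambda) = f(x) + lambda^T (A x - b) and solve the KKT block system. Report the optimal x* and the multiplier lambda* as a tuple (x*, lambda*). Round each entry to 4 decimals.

Form the Lagrangian:
  L(x, lambda) = (1/2) x^T Q x + c^T x + lambda^T (A x - b)
Stationarity (grad_x L = 0): Q x + c + A^T lambda = 0.
Primal feasibility: A x = b.

This gives the KKT block system:
  [ Q   A^T ] [ x     ]   [-c ]
  [ A    0  ] [ lambda ] = [ b ]

Solving the linear system:
  x*      = (1.0672, -0.8992)
  lambda* = (-1.5798)
  f(x*)   = 2.4328

x* = (1.0672, -0.8992), lambda* = (-1.5798)


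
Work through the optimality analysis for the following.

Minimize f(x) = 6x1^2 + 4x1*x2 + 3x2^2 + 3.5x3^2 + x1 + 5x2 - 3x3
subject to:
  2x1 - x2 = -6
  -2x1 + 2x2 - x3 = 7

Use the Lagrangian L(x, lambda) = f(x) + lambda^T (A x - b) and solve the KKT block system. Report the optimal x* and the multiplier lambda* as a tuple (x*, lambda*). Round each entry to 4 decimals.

Form the Lagrangian:
  L(x, lambda) = (1/2) x^T Q x + c^T x + lambda^T (A x - b)
Stationarity (grad_x L = 0): Q x + c + A^T lambda = 0.
Primal feasibility: A x = b.

This gives the KKT block system:
  [ Q   A^T ] [ x     ]   [-c ]
  [ A    0  ] [ lambda ] = [ b ]

Solving the linear system:
  x*      = (-2.1375, 1.725, 0.725)
  lambda* = (10.95, 2.075)
  f(x*)   = 27.7437

x* = (-2.1375, 1.725, 0.725), lambda* = (10.95, 2.075)


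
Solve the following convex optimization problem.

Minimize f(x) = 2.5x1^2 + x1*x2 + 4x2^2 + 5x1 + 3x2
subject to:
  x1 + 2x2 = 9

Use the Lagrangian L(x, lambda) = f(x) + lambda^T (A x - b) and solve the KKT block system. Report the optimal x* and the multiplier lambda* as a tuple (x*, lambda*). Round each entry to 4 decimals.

Form the Lagrangian:
  L(x, lambda) = (1/2) x^T Q x + c^T x + lambda^T (A x - b)
Stationarity (grad_x L = 0): Q x + c + A^T lambda = 0.
Primal feasibility: A x = b.

This gives the KKT block system:
  [ Q   A^T ] [ x     ]   [-c ]
  [ A    0  ] [ lambda ] = [ b ]

Solving the linear system:
  x*      = (1.6667, 3.6667)
  lambda* = (-17)
  f(x*)   = 86.1667

x* = (1.6667, 3.6667), lambda* = (-17)


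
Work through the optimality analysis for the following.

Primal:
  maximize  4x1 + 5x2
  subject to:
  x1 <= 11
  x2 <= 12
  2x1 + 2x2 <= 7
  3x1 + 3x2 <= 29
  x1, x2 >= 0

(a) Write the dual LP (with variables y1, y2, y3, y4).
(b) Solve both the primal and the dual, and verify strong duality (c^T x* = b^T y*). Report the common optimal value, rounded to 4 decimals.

The standard primal-dual pair for 'max c^T x s.t. A x <= b, x >= 0' is:
  Dual:  min b^T y  s.t.  A^T y >= c,  y >= 0.

So the dual LP is:
  minimize  11y1 + 12y2 + 7y3 + 29y4
  subject to:
    y1 + 2y3 + 3y4 >= 4
    y2 + 2y3 + 3y4 >= 5
    y1, y2, y3, y4 >= 0

Solving the primal: x* = (0, 3.5).
  primal value c^T x* = 17.5.
Solving the dual: y* = (0, 0, 2.5, 0).
  dual value b^T y* = 17.5.
Strong duality: c^T x* = b^T y*. Confirmed.

17.5


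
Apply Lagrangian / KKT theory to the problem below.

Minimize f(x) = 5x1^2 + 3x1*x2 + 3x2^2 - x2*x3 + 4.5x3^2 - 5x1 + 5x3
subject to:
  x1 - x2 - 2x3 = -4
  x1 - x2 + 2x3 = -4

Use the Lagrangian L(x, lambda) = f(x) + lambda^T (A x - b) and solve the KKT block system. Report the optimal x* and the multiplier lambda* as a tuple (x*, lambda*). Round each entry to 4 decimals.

Form the Lagrangian:
  L(x, lambda) = (1/2) x^T Q x + c^T x + lambda^T (A x - b)
Stationarity (grad_x L = 0): Q x + c + A^T lambda = 0.
Primal feasibility: A x = b.

This gives the KKT block system:
  [ Q   A^T ] [ x     ]   [-c ]
  [ A    0  ] [ lambda ] = [ b ]

Solving the linear system:
  x*      = (-1.4091, 2.5909, 0)
  lambda* = (6.2614, 5.0568)
  f(x*)   = 26.1591

x* = (-1.4091, 2.5909, 0), lambda* = (6.2614, 5.0568)


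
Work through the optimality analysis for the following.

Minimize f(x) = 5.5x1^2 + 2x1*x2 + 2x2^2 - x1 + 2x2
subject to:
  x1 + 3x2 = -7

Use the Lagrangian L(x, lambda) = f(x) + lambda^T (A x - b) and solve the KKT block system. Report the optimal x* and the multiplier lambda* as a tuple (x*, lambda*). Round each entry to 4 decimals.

Form the Lagrangian:
  L(x, lambda) = (1/2) x^T Q x + c^T x + lambda^T (A x - b)
Stationarity (grad_x L = 0): Q x + c + A^T lambda = 0.
Primal feasibility: A x = b.

This gives the KKT block system:
  [ Q   A^T ] [ x     ]   [-c ]
  [ A    0  ] [ lambda ] = [ b ]

Solving the linear system:
  x*      = (0.3187, -2.4396)
  lambda* = (2.3736)
  f(x*)   = 5.7088

x* = (0.3187, -2.4396), lambda* = (2.3736)


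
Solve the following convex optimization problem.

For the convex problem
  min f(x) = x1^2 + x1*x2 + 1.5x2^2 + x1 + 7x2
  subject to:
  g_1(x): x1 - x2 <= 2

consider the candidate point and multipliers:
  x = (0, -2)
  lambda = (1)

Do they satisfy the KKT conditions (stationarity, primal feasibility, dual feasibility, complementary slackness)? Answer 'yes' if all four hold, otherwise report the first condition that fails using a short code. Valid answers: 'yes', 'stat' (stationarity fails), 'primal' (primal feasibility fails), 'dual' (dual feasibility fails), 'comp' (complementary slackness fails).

Gradient of f: grad f(x) = Q x + c = (-1, 1)
Constraint values g_i(x) = a_i^T x - b_i:
  g_1((0, -2)) = 0
Stationarity residual: grad f(x) + sum_i lambda_i a_i = (0, 0)
  -> stationarity OK
Primal feasibility (all g_i <= 0): OK
Dual feasibility (all lambda_i >= 0): OK
Complementary slackness (lambda_i * g_i(x) = 0 for all i): OK

Verdict: yes, KKT holds.

yes


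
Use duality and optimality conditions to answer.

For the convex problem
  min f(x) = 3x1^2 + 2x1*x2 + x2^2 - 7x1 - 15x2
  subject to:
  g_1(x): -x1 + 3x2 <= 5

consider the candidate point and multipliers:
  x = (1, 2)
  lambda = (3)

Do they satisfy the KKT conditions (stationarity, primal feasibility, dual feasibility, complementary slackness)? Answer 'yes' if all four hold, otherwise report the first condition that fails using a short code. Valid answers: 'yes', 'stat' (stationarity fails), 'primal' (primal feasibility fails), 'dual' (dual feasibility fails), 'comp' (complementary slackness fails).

Gradient of f: grad f(x) = Q x + c = (3, -9)
Constraint values g_i(x) = a_i^T x - b_i:
  g_1((1, 2)) = 0
Stationarity residual: grad f(x) + sum_i lambda_i a_i = (0, 0)
  -> stationarity OK
Primal feasibility (all g_i <= 0): OK
Dual feasibility (all lambda_i >= 0): OK
Complementary slackness (lambda_i * g_i(x) = 0 for all i): OK

Verdict: yes, KKT holds.

yes


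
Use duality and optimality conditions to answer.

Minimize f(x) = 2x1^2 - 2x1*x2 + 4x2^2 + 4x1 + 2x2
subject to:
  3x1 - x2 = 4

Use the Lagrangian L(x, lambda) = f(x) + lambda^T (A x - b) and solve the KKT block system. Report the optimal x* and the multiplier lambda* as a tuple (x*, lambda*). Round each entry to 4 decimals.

Form the Lagrangian:
  L(x, lambda) = (1/2) x^T Q x + c^T x + lambda^T (A x - b)
Stationarity (grad_x L = 0): Q x + c + A^T lambda = 0.
Primal feasibility: A x = b.

This gives the KKT block system:
  [ Q   A^T ] [ x     ]   [-c ]
  [ A    0  ] [ lambda ] = [ b ]

Solving the linear system:
  x*      = (1.2188, -0.3438)
  lambda* = (-3.1875)
  f(x*)   = 8.4688

x* = (1.2188, -0.3438), lambda* = (-3.1875)


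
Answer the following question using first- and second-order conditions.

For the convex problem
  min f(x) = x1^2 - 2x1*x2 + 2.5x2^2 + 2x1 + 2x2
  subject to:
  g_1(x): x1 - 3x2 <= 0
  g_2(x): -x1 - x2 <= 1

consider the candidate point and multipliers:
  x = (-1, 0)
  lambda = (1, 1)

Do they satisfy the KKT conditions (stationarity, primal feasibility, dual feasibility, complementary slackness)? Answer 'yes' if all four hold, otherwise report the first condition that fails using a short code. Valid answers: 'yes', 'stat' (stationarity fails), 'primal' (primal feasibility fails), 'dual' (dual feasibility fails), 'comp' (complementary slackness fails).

Gradient of f: grad f(x) = Q x + c = (0, 4)
Constraint values g_i(x) = a_i^T x - b_i:
  g_1((-1, 0)) = -1
  g_2((-1, 0)) = 0
Stationarity residual: grad f(x) + sum_i lambda_i a_i = (0, 0)
  -> stationarity OK
Primal feasibility (all g_i <= 0): OK
Dual feasibility (all lambda_i >= 0): OK
Complementary slackness (lambda_i * g_i(x) = 0 for all i): FAILS

Verdict: the first failing condition is complementary_slackness -> comp.

comp


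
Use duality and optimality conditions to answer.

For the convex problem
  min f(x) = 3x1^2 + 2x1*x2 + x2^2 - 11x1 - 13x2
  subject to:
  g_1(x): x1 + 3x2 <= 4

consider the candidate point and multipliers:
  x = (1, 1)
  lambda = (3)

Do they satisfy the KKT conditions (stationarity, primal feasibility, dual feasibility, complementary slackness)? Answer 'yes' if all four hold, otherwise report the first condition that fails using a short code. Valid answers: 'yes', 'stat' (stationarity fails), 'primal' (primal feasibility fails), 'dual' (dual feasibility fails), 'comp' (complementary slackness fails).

Gradient of f: grad f(x) = Q x + c = (-3, -9)
Constraint values g_i(x) = a_i^T x - b_i:
  g_1((1, 1)) = 0
Stationarity residual: grad f(x) + sum_i lambda_i a_i = (0, 0)
  -> stationarity OK
Primal feasibility (all g_i <= 0): OK
Dual feasibility (all lambda_i >= 0): OK
Complementary slackness (lambda_i * g_i(x) = 0 for all i): OK

Verdict: yes, KKT holds.

yes


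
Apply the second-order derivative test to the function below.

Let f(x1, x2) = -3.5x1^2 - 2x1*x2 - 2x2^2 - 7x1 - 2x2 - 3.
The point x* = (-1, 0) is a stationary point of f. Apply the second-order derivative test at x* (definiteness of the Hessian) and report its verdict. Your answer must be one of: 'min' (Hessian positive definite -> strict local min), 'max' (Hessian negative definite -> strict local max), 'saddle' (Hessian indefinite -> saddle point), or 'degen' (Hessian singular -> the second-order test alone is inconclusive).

Compute the Hessian H = grad^2 f:
  H = [[-7, -2], [-2, -4]]
Verify stationarity: grad f(x*) = H x* + g = (0, 0).
Eigenvalues of H: -8, -3.
Both eigenvalues < 0, so H is negative definite -> x* is a strict local max.

max


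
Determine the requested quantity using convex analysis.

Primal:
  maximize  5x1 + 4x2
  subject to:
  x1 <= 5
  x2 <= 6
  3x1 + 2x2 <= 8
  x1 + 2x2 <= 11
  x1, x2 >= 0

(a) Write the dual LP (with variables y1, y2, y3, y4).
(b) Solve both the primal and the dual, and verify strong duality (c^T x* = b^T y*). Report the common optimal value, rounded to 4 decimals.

The standard primal-dual pair for 'max c^T x s.t. A x <= b, x >= 0' is:
  Dual:  min b^T y  s.t.  A^T y >= c,  y >= 0.

So the dual LP is:
  minimize  5y1 + 6y2 + 8y3 + 11y4
  subject to:
    y1 + 3y3 + y4 >= 5
    y2 + 2y3 + 2y4 >= 4
    y1, y2, y3, y4 >= 0

Solving the primal: x* = (0, 4).
  primal value c^T x* = 16.
Solving the dual: y* = (0, 0, 2, 0).
  dual value b^T y* = 16.
Strong duality: c^T x* = b^T y*. Confirmed.

16


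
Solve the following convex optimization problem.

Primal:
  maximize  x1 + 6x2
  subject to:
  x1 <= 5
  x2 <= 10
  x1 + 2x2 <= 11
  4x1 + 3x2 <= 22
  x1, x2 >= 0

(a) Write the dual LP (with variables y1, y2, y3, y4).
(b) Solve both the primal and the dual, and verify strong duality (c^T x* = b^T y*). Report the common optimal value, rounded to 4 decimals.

The standard primal-dual pair for 'max c^T x s.t. A x <= b, x >= 0' is:
  Dual:  min b^T y  s.t.  A^T y >= c,  y >= 0.

So the dual LP is:
  minimize  5y1 + 10y2 + 11y3 + 22y4
  subject to:
    y1 + y3 + 4y4 >= 1
    y2 + 2y3 + 3y4 >= 6
    y1, y2, y3, y4 >= 0

Solving the primal: x* = (0, 5.5).
  primal value c^T x* = 33.
Solving the dual: y* = (0, 0, 3, 0).
  dual value b^T y* = 33.
Strong duality: c^T x* = b^T y*. Confirmed.

33


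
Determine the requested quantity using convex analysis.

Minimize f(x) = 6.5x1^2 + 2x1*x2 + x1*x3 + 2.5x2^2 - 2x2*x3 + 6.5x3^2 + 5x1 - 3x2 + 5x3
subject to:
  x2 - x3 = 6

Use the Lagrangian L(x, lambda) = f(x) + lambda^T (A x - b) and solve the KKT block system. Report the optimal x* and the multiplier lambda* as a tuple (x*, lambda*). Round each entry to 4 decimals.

Form the Lagrangian:
  L(x, lambda) = (1/2) x^T Q x + c^T x + lambda^T (A x - b)
Stationarity (grad_x L = 0): Q x + c + A^T lambda = 0.
Primal feasibility: A x = b.

This gives the KKT block system:
  [ Q   A^T ] [ x     ]   [-c ]
  [ A    0  ] [ lambda ] = [ b ]

Solving the linear system:
  x*      = (-1.0289, 4.7919, -1.2081)
  lambda* = (-21.3179)
  f(x*)   = 51.1734

x* = (-1.0289, 4.7919, -1.2081), lambda* = (-21.3179)


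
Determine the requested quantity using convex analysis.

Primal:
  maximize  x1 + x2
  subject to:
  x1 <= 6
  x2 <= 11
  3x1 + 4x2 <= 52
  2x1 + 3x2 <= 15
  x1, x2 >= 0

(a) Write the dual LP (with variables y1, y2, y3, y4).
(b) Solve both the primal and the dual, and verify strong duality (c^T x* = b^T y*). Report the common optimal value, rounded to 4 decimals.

The standard primal-dual pair for 'max c^T x s.t. A x <= b, x >= 0' is:
  Dual:  min b^T y  s.t.  A^T y >= c,  y >= 0.

So the dual LP is:
  minimize  6y1 + 11y2 + 52y3 + 15y4
  subject to:
    y1 + 3y3 + 2y4 >= 1
    y2 + 4y3 + 3y4 >= 1
    y1, y2, y3, y4 >= 0

Solving the primal: x* = (6, 1).
  primal value c^T x* = 7.
Solving the dual: y* = (0.3333, 0, 0, 0.3333).
  dual value b^T y* = 7.
Strong duality: c^T x* = b^T y*. Confirmed.

7


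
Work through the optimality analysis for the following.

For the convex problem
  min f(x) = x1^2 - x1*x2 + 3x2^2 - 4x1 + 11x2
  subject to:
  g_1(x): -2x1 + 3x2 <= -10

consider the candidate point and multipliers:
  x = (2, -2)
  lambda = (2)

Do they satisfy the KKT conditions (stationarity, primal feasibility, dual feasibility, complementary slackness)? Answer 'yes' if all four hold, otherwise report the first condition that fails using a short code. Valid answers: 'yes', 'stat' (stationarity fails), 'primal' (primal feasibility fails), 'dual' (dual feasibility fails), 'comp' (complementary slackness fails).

Gradient of f: grad f(x) = Q x + c = (2, -3)
Constraint values g_i(x) = a_i^T x - b_i:
  g_1((2, -2)) = 0
Stationarity residual: grad f(x) + sum_i lambda_i a_i = (-2, 3)
  -> stationarity FAILS
Primal feasibility (all g_i <= 0): OK
Dual feasibility (all lambda_i >= 0): OK
Complementary slackness (lambda_i * g_i(x) = 0 for all i): OK

Verdict: the first failing condition is stationarity -> stat.

stat


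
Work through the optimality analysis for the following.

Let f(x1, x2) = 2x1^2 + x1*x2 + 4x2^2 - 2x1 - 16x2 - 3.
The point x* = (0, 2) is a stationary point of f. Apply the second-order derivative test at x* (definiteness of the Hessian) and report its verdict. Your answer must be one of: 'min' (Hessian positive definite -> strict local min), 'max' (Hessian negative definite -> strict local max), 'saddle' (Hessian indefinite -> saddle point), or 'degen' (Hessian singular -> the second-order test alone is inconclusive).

Compute the Hessian H = grad^2 f:
  H = [[4, 1], [1, 8]]
Verify stationarity: grad f(x*) = H x* + g = (0, 0).
Eigenvalues of H: 3.7639, 8.2361.
Both eigenvalues > 0, so H is positive definite -> x* is a strict local min.

min


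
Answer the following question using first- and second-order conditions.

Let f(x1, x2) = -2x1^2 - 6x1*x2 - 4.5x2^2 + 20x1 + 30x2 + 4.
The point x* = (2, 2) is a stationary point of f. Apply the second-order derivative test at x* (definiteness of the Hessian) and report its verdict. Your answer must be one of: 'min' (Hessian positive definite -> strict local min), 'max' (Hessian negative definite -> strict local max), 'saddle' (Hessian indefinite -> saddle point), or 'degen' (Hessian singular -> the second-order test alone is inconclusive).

Compute the Hessian H = grad^2 f:
  H = [[-4, -6], [-6, -9]]
Verify stationarity: grad f(x*) = H x* + g = (0, 0).
Eigenvalues of H: -13, 0.
H has a zero eigenvalue (singular; negative semidefinite but not definite), so H is neither positive definite, negative definite, nor indefinite. The second-order test alone is inconclusive -> degen.
(Indeed, f is constant along the null direction of H through x*, so x* is not a strict local extremum.)

degen


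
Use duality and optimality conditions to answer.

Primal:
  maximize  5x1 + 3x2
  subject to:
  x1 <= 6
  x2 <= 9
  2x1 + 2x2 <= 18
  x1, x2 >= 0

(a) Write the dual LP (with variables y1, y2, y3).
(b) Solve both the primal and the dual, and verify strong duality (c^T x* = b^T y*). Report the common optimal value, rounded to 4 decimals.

The standard primal-dual pair for 'max c^T x s.t. A x <= b, x >= 0' is:
  Dual:  min b^T y  s.t.  A^T y >= c,  y >= 0.

So the dual LP is:
  minimize  6y1 + 9y2 + 18y3
  subject to:
    y1 + 2y3 >= 5
    y2 + 2y3 >= 3
    y1, y2, y3 >= 0

Solving the primal: x* = (6, 3).
  primal value c^T x* = 39.
Solving the dual: y* = (2, 0, 1.5).
  dual value b^T y* = 39.
Strong duality: c^T x* = b^T y*. Confirmed.

39


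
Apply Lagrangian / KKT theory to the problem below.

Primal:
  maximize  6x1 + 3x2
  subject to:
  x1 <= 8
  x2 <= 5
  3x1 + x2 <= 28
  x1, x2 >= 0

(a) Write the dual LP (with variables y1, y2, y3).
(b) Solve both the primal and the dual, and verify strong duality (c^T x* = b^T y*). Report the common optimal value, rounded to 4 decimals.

The standard primal-dual pair for 'max c^T x s.t. A x <= b, x >= 0' is:
  Dual:  min b^T y  s.t.  A^T y >= c,  y >= 0.

So the dual LP is:
  minimize  8y1 + 5y2 + 28y3
  subject to:
    y1 + 3y3 >= 6
    y2 + y3 >= 3
    y1, y2, y3 >= 0

Solving the primal: x* = (7.6667, 5).
  primal value c^T x* = 61.
Solving the dual: y* = (0, 1, 2).
  dual value b^T y* = 61.
Strong duality: c^T x* = b^T y*. Confirmed.

61


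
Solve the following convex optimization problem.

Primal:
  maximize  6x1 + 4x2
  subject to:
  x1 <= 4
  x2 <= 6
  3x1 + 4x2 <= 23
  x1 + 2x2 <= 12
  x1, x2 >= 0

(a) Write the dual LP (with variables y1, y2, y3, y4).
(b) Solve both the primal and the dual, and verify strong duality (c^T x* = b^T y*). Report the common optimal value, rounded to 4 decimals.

The standard primal-dual pair for 'max c^T x s.t. A x <= b, x >= 0' is:
  Dual:  min b^T y  s.t.  A^T y >= c,  y >= 0.

So the dual LP is:
  minimize  4y1 + 6y2 + 23y3 + 12y4
  subject to:
    y1 + 3y3 + y4 >= 6
    y2 + 4y3 + 2y4 >= 4
    y1, y2, y3, y4 >= 0

Solving the primal: x* = (4, 2.75).
  primal value c^T x* = 35.
Solving the dual: y* = (3, 0, 1, 0).
  dual value b^T y* = 35.
Strong duality: c^T x* = b^T y*. Confirmed.

35


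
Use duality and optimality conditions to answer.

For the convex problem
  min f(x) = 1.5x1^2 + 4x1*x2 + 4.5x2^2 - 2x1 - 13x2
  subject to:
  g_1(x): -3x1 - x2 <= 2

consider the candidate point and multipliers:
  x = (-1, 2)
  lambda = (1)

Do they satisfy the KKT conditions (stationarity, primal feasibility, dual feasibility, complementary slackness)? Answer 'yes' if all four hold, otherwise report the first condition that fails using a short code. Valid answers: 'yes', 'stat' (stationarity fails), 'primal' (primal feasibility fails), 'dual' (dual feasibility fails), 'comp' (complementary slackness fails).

Gradient of f: grad f(x) = Q x + c = (3, 1)
Constraint values g_i(x) = a_i^T x - b_i:
  g_1((-1, 2)) = -1
Stationarity residual: grad f(x) + sum_i lambda_i a_i = (0, 0)
  -> stationarity OK
Primal feasibility (all g_i <= 0): OK
Dual feasibility (all lambda_i >= 0): OK
Complementary slackness (lambda_i * g_i(x) = 0 for all i): FAILS

Verdict: the first failing condition is complementary_slackness -> comp.

comp


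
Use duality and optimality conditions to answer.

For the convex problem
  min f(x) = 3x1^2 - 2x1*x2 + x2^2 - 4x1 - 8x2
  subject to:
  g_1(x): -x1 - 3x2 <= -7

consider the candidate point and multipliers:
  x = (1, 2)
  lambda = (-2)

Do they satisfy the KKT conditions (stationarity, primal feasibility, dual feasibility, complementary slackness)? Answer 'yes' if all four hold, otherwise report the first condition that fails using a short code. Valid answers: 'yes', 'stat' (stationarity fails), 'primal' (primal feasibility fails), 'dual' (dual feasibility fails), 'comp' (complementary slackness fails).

Gradient of f: grad f(x) = Q x + c = (-2, -6)
Constraint values g_i(x) = a_i^T x - b_i:
  g_1((1, 2)) = 0
Stationarity residual: grad f(x) + sum_i lambda_i a_i = (0, 0)
  -> stationarity OK
Primal feasibility (all g_i <= 0): OK
Dual feasibility (all lambda_i >= 0): FAILS
Complementary slackness (lambda_i * g_i(x) = 0 for all i): OK

Verdict: the first failing condition is dual_feasibility -> dual.

dual


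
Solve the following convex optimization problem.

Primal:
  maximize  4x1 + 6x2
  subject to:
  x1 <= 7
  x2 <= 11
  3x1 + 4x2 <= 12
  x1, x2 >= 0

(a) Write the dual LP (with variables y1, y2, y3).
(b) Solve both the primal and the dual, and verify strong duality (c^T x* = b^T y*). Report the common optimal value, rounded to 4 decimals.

The standard primal-dual pair for 'max c^T x s.t. A x <= b, x >= 0' is:
  Dual:  min b^T y  s.t.  A^T y >= c,  y >= 0.

So the dual LP is:
  minimize  7y1 + 11y2 + 12y3
  subject to:
    y1 + 3y3 >= 4
    y2 + 4y3 >= 6
    y1, y2, y3 >= 0

Solving the primal: x* = (0, 3).
  primal value c^T x* = 18.
Solving the dual: y* = (0, 0, 1.5).
  dual value b^T y* = 18.
Strong duality: c^T x* = b^T y*. Confirmed.

18


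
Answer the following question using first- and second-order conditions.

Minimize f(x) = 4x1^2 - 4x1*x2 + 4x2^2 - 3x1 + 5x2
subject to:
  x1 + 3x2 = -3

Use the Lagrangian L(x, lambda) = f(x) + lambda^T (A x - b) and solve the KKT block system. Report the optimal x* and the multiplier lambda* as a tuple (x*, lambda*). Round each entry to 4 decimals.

Form the Lagrangian:
  L(x, lambda) = (1/2) x^T Q x + c^T x + lambda^T (A x - b)
Stationarity (grad_x L = 0): Q x + c + A^T lambda = 0.
Primal feasibility: A x = b.

This gives the KKT block system:
  [ Q   A^T ] [ x     ]   [-c ]
  [ A    0  ] [ lambda ] = [ b ]

Solving the linear system:
  x*      = (-0.1731, -0.9423)
  lambda* = (0.6154)
  f(x*)   = -1.1731

x* = (-0.1731, -0.9423), lambda* = (0.6154)


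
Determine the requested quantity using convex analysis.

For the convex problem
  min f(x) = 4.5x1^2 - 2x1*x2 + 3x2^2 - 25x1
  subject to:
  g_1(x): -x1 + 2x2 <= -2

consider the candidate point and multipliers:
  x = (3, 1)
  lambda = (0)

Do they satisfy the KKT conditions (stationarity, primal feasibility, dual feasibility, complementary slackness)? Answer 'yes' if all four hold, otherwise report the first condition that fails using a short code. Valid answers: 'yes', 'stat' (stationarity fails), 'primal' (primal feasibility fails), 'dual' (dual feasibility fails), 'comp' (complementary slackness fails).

Gradient of f: grad f(x) = Q x + c = (0, 0)
Constraint values g_i(x) = a_i^T x - b_i:
  g_1((3, 1)) = 1
Stationarity residual: grad f(x) + sum_i lambda_i a_i = (0, 0)
  -> stationarity OK
Primal feasibility (all g_i <= 0): FAILS
Dual feasibility (all lambda_i >= 0): OK
Complementary slackness (lambda_i * g_i(x) = 0 for all i): OK

Verdict: the first failing condition is primal_feasibility -> primal.

primal


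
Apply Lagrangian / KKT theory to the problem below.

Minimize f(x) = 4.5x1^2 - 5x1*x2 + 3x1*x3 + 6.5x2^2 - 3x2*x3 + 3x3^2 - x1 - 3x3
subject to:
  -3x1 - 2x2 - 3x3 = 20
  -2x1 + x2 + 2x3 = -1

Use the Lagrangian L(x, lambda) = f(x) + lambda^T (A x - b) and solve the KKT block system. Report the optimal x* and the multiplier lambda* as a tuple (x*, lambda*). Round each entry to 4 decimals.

Form the Lagrangian:
  L(x, lambda) = (1/2) x^T Q x + c^T x + lambda^T (A x - b)
Stationarity (grad_x L = 0): Q x + c + A^T lambda = 0.
Primal feasibility: A x = b.

This gives the KKT block system:
  [ Q   A^T ] [ x     ]   [-c ]
  [ A    0  ] [ lambda ] = [ b ]

Solving the linear system:
  x*      = (-2.8757, -2.491, -2.1302)
  lambda* = (-6.2922, -0.9704)
  f(x*)   = 67.0695

x* = (-2.8757, -2.491, -2.1302), lambda* = (-6.2922, -0.9704)


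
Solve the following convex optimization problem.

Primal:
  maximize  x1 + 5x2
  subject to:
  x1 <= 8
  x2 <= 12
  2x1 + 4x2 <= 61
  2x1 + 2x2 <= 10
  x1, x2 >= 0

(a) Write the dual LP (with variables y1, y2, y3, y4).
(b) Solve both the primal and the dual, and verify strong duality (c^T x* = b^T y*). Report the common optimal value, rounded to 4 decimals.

The standard primal-dual pair for 'max c^T x s.t. A x <= b, x >= 0' is:
  Dual:  min b^T y  s.t.  A^T y >= c,  y >= 0.

So the dual LP is:
  minimize  8y1 + 12y2 + 61y3 + 10y4
  subject to:
    y1 + 2y3 + 2y4 >= 1
    y2 + 4y3 + 2y4 >= 5
    y1, y2, y3, y4 >= 0

Solving the primal: x* = (0, 5).
  primal value c^T x* = 25.
Solving the dual: y* = (0, 0, 0, 2.5).
  dual value b^T y* = 25.
Strong duality: c^T x* = b^T y*. Confirmed.

25


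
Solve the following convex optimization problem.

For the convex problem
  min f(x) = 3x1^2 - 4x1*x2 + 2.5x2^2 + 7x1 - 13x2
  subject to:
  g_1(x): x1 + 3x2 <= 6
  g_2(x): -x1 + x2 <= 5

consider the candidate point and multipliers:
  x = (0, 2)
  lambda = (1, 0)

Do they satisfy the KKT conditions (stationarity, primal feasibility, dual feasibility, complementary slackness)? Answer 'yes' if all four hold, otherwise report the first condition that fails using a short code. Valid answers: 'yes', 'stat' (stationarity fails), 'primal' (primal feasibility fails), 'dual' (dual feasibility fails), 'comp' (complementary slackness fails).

Gradient of f: grad f(x) = Q x + c = (-1, -3)
Constraint values g_i(x) = a_i^T x - b_i:
  g_1((0, 2)) = 0
  g_2((0, 2)) = -3
Stationarity residual: grad f(x) + sum_i lambda_i a_i = (0, 0)
  -> stationarity OK
Primal feasibility (all g_i <= 0): OK
Dual feasibility (all lambda_i >= 0): OK
Complementary slackness (lambda_i * g_i(x) = 0 for all i): OK

Verdict: yes, KKT holds.

yes


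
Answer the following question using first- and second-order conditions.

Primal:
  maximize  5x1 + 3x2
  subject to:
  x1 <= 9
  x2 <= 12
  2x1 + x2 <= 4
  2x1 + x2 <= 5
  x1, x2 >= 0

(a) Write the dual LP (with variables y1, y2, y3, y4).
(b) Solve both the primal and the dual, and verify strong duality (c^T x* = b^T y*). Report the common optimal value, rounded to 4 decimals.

The standard primal-dual pair for 'max c^T x s.t. A x <= b, x >= 0' is:
  Dual:  min b^T y  s.t.  A^T y >= c,  y >= 0.

So the dual LP is:
  minimize  9y1 + 12y2 + 4y3 + 5y4
  subject to:
    y1 + 2y3 + 2y4 >= 5
    y2 + y3 + y4 >= 3
    y1, y2, y3, y4 >= 0

Solving the primal: x* = (0, 4).
  primal value c^T x* = 12.
Solving the dual: y* = (0, 0, 3, 0).
  dual value b^T y* = 12.
Strong duality: c^T x* = b^T y*. Confirmed.

12
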